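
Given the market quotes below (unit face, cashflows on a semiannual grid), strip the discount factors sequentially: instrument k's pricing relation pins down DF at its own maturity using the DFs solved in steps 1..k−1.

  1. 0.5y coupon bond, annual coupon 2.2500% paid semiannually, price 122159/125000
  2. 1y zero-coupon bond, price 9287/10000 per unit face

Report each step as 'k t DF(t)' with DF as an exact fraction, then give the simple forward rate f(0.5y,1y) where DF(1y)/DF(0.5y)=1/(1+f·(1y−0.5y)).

step 1 [0.5y] bond c/2=9/800: DF=(122159/125000 − 9/800·(0))/(1+9/800) = 604/625 ≈ 0.966400
step 2 [1y] zero: DF = P = 9287/10000 ≈ 0.928700

1 1/2 604/625
2 1 9287/10000
f(0.5y,1y) = ((604/625)/(9287/10000) − 1)/(1/2) = 754/9287 ≈ 8.1189%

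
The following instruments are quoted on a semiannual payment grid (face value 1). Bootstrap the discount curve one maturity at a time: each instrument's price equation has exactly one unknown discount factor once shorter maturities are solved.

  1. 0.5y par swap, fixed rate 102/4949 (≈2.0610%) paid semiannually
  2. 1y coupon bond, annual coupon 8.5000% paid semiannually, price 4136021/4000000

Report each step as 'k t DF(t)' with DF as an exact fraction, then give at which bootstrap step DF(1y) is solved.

1 1/2 4949/5000
2 1 1903/2000
DF(1y) is solved at step 2

step 1 [0.5y] swap r/2=51/4949: DF=(1 − 51/4949·(0))/(1+51/4949) = 4949/5000 ≈ 0.989800
step 2 [1y] bond c/2=17/400: DF=(4136021/4000000 − 17/400·(0.989800))/(1+17/400) = 1903/2000 ≈ 0.951500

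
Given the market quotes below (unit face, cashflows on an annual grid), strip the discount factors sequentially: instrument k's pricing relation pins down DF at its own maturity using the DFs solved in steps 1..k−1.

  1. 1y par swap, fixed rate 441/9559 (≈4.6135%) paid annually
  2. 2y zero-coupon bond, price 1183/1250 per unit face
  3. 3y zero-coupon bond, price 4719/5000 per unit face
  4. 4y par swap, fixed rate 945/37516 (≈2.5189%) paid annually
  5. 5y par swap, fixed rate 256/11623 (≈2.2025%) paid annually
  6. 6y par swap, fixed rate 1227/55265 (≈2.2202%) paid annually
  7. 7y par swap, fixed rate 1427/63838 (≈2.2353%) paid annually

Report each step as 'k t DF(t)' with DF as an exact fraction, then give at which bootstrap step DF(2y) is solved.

1 1 9559/10000
2 2 1183/1250
3 3 4719/5000
4 4 1811/2000
5 5 561/625
6 6 8773/10000
7 7 8573/10000
DF(2y) is solved at step 2

step 1 [1y] swap r/1=441/9559: DF=(1 − 441/9559·(0))/(1+441/9559) = 9559/10000 ≈ 0.955900
step 2 [2y] zero: DF = P = 1183/1250 ≈ 0.946400
step 3 [3y] zero: DF = P = 4719/5000 ≈ 0.943800
step 4 [4y] swap r/1=945/37516: DF=(1 − 945/37516·(0.955900+0.946400+0.943800))/(1+945/37516) = 1811/2000 ≈ 0.905500
step 5 [5y] swap r/1=256/11623: DF=(1 − 256/11623·(0.955900+0.946400+0.943800+0.905500))/(1+256/11623) = 561/625 ≈ 0.897600
step 6 [6y] swap r/1=1227/55265: DF=(1 − 1227/55265·(0.955900+0.946400+0.943800+0.905500+0.897600))/(1+1227/55265) = 8773/10000 ≈ 0.877300
step 7 [7y] swap r/1=1427/63838: DF=(1 − 1427/63838·(0.955900+0.946400+0.943800+0.905500+0.897600+0.877300))/(1+1427/63838) = 8573/10000 ≈ 0.857300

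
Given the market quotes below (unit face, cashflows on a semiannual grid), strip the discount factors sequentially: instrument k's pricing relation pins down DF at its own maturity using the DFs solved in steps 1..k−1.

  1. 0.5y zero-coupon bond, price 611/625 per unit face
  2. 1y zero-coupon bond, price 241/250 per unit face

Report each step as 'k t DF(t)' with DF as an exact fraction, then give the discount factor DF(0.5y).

step 1 [0.5y] zero: DF = P = 611/625 ≈ 0.977600
step 2 [1y] zero: DF = P = 241/250 ≈ 0.964000

1 1/2 611/625
2 1 241/250
DF(0.5y) = 611/625 ≈ 0.977600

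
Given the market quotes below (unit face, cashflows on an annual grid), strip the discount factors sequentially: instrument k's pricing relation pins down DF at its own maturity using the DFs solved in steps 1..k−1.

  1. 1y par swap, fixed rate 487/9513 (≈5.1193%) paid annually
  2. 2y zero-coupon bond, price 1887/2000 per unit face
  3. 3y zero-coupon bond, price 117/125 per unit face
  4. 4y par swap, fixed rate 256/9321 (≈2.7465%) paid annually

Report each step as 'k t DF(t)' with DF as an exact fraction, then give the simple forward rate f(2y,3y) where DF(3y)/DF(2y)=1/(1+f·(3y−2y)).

step 1 [1y] swap r/1=487/9513: DF=(1 − 487/9513·(0))/(1+487/9513) = 9513/10000 ≈ 0.951300
step 2 [2y] zero: DF = P = 1887/2000 ≈ 0.943500
step 3 [3y] zero: DF = P = 117/125 ≈ 0.936000
step 4 [4y] swap r/1=256/9321: DF=(1 − 256/9321·(0.951300+0.943500+0.936000))/(1+256/9321) = 561/625 ≈ 0.897600

1 1 9513/10000
2 2 1887/2000
3 3 117/125
4 4 561/625
f(2y,3y) = ((1887/2000)/(117/125) − 1)/(1) = 5/624 ≈ 0.8013%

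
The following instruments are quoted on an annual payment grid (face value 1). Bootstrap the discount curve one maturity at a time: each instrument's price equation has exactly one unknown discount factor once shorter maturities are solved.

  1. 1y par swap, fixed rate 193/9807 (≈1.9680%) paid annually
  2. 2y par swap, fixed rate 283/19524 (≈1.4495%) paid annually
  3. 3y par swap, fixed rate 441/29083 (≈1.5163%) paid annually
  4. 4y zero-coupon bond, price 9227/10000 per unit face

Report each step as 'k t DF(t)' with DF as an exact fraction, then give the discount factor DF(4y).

1 1 9807/10000
2 2 9717/10000
3 3 9559/10000
4 4 9227/10000
DF(4y) = 9227/10000 ≈ 0.922700

step 1 [1y] swap r/1=193/9807: DF=(1 − 193/9807·(0))/(1+193/9807) = 9807/10000 ≈ 0.980700
step 2 [2y] swap r/1=283/19524: DF=(1 − 283/19524·(0.980700))/(1+283/19524) = 9717/10000 ≈ 0.971700
step 3 [3y] swap r/1=441/29083: DF=(1 − 441/29083·(0.980700+0.971700))/(1+441/29083) = 9559/10000 ≈ 0.955900
step 4 [4y] zero: DF = P = 9227/10000 ≈ 0.922700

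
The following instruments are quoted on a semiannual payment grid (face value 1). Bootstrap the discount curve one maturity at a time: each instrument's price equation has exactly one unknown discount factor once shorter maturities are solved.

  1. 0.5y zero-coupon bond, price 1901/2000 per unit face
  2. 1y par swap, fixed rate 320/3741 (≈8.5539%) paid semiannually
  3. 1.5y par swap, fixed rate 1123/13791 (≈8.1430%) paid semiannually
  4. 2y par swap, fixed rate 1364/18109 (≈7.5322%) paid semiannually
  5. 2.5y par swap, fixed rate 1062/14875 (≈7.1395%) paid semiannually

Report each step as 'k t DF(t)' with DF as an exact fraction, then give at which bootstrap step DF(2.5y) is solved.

1 1/2 1901/2000
2 1 23/25
3 3/2 8877/10000
4 2 2159/2500
5 5/2 8407/10000
DF(2.5y) is solved at step 5

step 1 [0.5y] zero: DF = P = 1901/2000 ≈ 0.950500
step 2 [1y] swap r/2=160/3741: DF=(1 − 160/3741·(0.950500))/(1+160/3741) = 23/25 ≈ 0.920000
step 3 [1.5y] swap r/2=1123/27582: DF=(1 − 1123/27582·(0.950500+0.920000))/(1+1123/27582) = 8877/10000 ≈ 0.887700
step 4 [2y] swap r/2=682/18109: DF=(1 − 682/18109·(0.950500+0.920000+0.887700))/(1+682/18109) = 2159/2500 ≈ 0.863600
step 5 [2.5y] swap r/2=531/14875: DF=(1 − 531/14875·(0.950500+0.920000+0.887700+0.863600))/(1+531/14875) = 8407/10000 ≈ 0.840700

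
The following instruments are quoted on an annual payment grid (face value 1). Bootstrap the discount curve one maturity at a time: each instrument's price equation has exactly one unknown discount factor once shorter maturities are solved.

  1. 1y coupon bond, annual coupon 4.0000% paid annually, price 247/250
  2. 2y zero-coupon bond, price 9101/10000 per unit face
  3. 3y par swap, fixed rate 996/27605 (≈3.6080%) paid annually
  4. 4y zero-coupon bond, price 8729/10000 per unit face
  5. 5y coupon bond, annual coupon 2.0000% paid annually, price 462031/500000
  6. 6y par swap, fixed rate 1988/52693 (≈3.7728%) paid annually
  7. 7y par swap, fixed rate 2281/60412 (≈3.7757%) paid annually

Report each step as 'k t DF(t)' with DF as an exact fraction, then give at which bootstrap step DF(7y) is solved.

step 1 [1y] bond c/1=1/25: DF=(247/250 − 1/25·(0))/(1+1/25) = 19/20 ≈ 0.950000
step 2 [2y] zero: DF = P = 9101/10000 ≈ 0.910100
step 3 [3y] swap r/1=996/27605: DF=(1 − 996/27605·(0.950000+0.910100))/(1+996/27605) = 2251/2500 ≈ 0.900400
step 4 [4y] zero: DF = P = 8729/10000 ≈ 0.872900
step 5 [5y] bond c/1=1/50: DF=(462031/500000 − 1/50·(0.950000+0.910100+0.900400+0.872900))/(1+1/50) = 8347/10000 ≈ 0.834700
step 6 [6y] swap r/1=1988/52693: DF=(1 − 1988/52693·(0.950000+0.910100+0.900400+0.872900+0.834700))/(1+1988/52693) = 2003/2500 ≈ 0.801200
step 7 [7y] swap r/1=2281/60412: DF=(1 − 2281/60412·(0.950000+0.910100+0.900400+0.872900+0.834700+0.801200))/(1+2281/60412) = 7719/10000 ≈ 0.771900

1 1 19/20
2 2 9101/10000
3 3 2251/2500
4 4 8729/10000
5 5 8347/10000
6 6 2003/2500
7 7 7719/10000
DF(7y) is solved at step 7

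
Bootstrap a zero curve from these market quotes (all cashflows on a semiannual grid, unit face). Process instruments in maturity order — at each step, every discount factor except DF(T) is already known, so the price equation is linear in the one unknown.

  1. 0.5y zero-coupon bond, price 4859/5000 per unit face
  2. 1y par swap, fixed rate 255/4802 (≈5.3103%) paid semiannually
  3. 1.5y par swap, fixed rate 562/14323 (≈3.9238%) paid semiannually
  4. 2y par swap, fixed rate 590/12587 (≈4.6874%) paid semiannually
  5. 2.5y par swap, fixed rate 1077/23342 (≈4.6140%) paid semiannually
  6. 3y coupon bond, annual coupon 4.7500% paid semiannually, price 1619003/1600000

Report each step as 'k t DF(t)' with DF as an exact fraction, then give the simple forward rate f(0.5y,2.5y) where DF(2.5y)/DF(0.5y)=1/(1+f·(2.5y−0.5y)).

1 1/2 4859/5000
2 1 949/1000
3 3/2 4719/5000
4 2 1823/2000
5 5/2 8923/10000
6 3 8801/10000
f(0.5y,2.5y) = ((4859/5000)/(8923/10000) − 1)/(2) = 795/17846 ≈ 4.4548%

step 1 [0.5y] zero: DF = P = 4859/5000 ≈ 0.971800
step 2 [1y] swap r/2=255/9604: DF=(1 − 255/9604·(0.971800))/(1+255/9604) = 949/1000 ≈ 0.949000
step 3 [1.5y] swap r/2=281/14323: DF=(1 − 281/14323·(0.971800+0.949000))/(1+281/14323) = 4719/5000 ≈ 0.943800
step 4 [2y] swap r/2=295/12587: DF=(1 − 295/12587·(0.971800+0.949000+0.943800))/(1+295/12587) = 1823/2000 ≈ 0.911500
step 5 [2.5y] swap r/2=1077/46684: DF=(1 − 1077/46684·(0.971800+0.949000+0.943800+0.911500))/(1+1077/46684) = 8923/10000 ≈ 0.892300
step 6 [3y] bond c/2=19/800: DF=(1619003/1600000 − 19/800·(0.971800+0.949000+0.943800+0.911500+0.892300))/(1+19/800) = 8801/10000 ≈ 0.880100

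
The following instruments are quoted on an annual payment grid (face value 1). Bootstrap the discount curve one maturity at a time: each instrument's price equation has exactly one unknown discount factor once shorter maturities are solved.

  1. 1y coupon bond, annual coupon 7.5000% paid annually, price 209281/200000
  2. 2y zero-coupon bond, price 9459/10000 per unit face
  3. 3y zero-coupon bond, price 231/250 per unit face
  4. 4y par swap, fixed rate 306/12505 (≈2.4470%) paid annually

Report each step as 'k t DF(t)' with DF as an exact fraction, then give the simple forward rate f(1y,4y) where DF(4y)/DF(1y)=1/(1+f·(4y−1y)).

step 1 [1y] bond c/1=3/40: DF=(209281/200000 − 3/40·(0))/(1+3/40) = 4867/5000 ≈ 0.973400
step 2 [2y] zero: DF = P = 9459/10000 ≈ 0.945900
step 3 [3y] zero: DF = P = 231/250 ≈ 0.924000
step 4 [4y] swap r/1=306/12505: DF=(1 − 306/12505·(0.973400+0.945900+0.924000))/(1+306/12505) = 4541/5000 ≈ 0.908200

1 1 4867/5000
2 2 9459/10000
3 3 231/250
4 4 4541/5000
f(1y,4y) = ((4867/5000)/(4541/5000) − 1)/(3) = 326/13623 ≈ 2.3930%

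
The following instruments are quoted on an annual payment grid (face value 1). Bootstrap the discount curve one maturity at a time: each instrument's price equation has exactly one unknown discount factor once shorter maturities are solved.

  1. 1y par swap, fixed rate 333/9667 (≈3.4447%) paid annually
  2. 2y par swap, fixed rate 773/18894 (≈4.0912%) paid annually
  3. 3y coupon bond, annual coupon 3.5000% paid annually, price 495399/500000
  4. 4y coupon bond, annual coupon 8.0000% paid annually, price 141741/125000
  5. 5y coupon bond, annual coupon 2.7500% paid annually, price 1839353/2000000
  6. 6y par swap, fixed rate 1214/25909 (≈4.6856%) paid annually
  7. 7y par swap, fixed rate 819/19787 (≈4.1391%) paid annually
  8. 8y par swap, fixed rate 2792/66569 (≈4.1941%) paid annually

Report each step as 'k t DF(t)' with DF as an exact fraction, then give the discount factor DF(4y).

step 1 [1y] swap r/1=333/9667: DF=(1 − 333/9667·(0))/(1+333/9667) = 9667/10000 ≈ 0.966700
step 2 [2y] swap r/1=773/18894: DF=(1 − 773/18894·(0.966700))/(1+773/18894) = 9227/10000 ≈ 0.922700
step 3 [3y] bond c/1=7/200: DF=(495399/500000 − 7/200·(0.966700+0.922700))/(1+7/200) = 4467/5000 ≈ 0.893400
step 4 [4y] bond c/1=2/25: DF=(141741/125000 − 2/25·(0.966700+0.922700+0.893400))/(1+2/25) = 4219/5000 ≈ 0.843800
step 5 [5y] bond c/1=11/400: DF=(1839353/2000000 − 11/400·(0.966700+0.922700+0.893400+0.843800))/(1+11/400) = 399/500 ≈ 0.798000
step 6 [6y] swap r/1=1214/25909: DF=(1 − 1214/25909·(0.966700+0.922700+0.893400+0.843800+0.798000))/(1+1214/25909) = 1893/2500 ≈ 0.757200
step 7 [7y] swap r/1=819/19787: DF=(1 − 819/19787·(0.966700+0.922700+0.893400+0.843800+0.798000+0.757200))/(1+819/19787) = 7543/10000 ≈ 0.754300
step 8 [8y] swap r/1=2792/66569: DF=(1 − 2792/66569·(0.966700+0.922700+0.893400+0.843800+0.798000+0.757200+0.754300))/(1+2792/66569) = 901/1250 ≈ 0.720800

1 1 9667/10000
2 2 9227/10000
3 3 4467/5000
4 4 4219/5000
5 5 399/500
6 6 1893/2500
7 7 7543/10000
8 8 901/1250
DF(4y) = 4219/5000 ≈ 0.843800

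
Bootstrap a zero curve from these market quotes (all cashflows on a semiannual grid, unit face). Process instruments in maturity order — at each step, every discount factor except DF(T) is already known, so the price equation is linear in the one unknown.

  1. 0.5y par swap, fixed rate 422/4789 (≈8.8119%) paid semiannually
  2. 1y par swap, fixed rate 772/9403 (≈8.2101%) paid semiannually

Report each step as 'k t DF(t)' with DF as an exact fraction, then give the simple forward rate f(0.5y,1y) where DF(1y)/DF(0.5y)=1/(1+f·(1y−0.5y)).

1 1/2 4789/5000
2 1 2307/2500
f(0.5y,1y) = ((4789/5000)/(2307/2500) − 1)/(1/2) = 175/2307 ≈ 7.5856%

step 1 [0.5y] swap r/2=211/4789: DF=(1 − 211/4789·(0))/(1+211/4789) = 4789/5000 ≈ 0.957800
step 2 [1y] swap r/2=386/9403: DF=(1 − 386/9403·(0.957800))/(1+386/9403) = 2307/2500 ≈ 0.922800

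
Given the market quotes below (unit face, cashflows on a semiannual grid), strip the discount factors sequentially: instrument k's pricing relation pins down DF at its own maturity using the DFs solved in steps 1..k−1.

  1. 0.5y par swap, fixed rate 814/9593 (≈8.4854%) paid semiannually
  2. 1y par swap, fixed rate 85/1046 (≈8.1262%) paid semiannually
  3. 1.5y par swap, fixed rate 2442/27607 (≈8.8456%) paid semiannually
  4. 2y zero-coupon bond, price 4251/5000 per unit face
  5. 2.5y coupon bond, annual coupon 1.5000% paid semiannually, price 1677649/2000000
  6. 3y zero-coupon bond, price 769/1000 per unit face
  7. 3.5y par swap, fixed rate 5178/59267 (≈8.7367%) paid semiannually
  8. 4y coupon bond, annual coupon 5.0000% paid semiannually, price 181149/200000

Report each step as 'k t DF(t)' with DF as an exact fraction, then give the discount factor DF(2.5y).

step 1 [0.5y] swap r/2=407/9593: DF=(1 − 407/9593·(0))/(1+407/9593) = 9593/10000 ≈ 0.959300
step 2 [1y] swap r/2=85/2092: DF=(1 − 85/2092·(0.959300))/(1+85/2092) = 1847/2000 ≈ 0.923500
step 3 [1.5y] swap r/2=1221/27607: DF=(1 − 1221/27607·(0.959300+0.923500))/(1+1221/27607) = 8779/10000 ≈ 0.877900
step 4 [2y] zero: DF = P = 4251/5000 ≈ 0.850200
step 5 [2.5y] bond c/2=3/400: DF=(1677649/2000000 − 3/400·(0.959300+0.923500+0.877900+0.850200))/(1+3/400) = 8057/10000 ≈ 0.805700
step 6 [3y] zero: DF = P = 769/1000 ≈ 0.769000
step 7 [3.5y] swap r/2=2589/59267: DF=(1 − 2589/59267·(0.959300+0.923500+0.877900+0.850200+0.805700+0.769000))/(1+2589/59267) = 7411/10000 ≈ 0.741100
step 8 [4y] bond c/2=1/40: DF=(181149/200000 − 1/40·(0.959300+0.923500+0.877900+0.850200+0.805700+0.769000+0.741100))/(1+1/40) = 7391/10000 ≈ 0.739100

1 1/2 9593/10000
2 1 1847/2000
3 3/2 8779/10000
4 2 4251/5000
5 5/2 8057/10000
6 3 769/1000
7 7/2 7411/10000
8 4 7391/10000
DF(2.5y) = 8057/10000 ≈ 0.805700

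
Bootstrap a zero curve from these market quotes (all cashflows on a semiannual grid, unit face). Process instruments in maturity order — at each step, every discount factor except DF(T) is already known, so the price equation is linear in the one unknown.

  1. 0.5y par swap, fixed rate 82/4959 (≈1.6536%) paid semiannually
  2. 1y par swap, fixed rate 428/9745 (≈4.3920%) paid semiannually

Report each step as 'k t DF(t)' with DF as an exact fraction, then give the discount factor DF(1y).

step 1 [0.5y] swap r/2=41/4959: DF=(1 − 41/4959·(0))/(1+41/4959) = 4959/5000 ≈ 0.991800
step 2 [1y] swap r/2=214/9745: DF=(1 − 214/9745·(0.991800))/(1+214/9745) = 2393/2500 ≈ 0.957200

1 1/2 4959/5000
2 1 2393/2500
DF(1y) = 2393/2500 ≈ 0.957200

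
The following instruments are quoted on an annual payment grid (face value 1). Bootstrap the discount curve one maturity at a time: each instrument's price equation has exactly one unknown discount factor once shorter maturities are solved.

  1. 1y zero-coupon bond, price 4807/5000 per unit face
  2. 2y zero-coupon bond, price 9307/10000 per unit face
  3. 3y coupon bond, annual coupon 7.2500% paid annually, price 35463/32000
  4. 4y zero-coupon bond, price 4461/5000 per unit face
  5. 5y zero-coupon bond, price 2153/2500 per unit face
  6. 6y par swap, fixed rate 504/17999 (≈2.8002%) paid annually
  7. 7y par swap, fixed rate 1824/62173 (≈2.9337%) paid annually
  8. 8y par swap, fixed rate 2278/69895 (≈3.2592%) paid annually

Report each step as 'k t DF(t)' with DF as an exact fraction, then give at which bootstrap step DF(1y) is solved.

1 1 4807/5000
2 2 9307/10000
3 3 4527/5000
4 4 4461/5000
5 5 2153/2500
6 6 1061/1250
7 7 511/625
8 8 3861/5000
DF(1y) is solved at step 1

step 1 [1y] zero: DF = P = 4807/5000 ≈ 0.961400
step 2 [2y] zero: DF = P = 9307/10000 ≈ 0.930700
step 3 [3y] bond c/1=29/400: DF=(35463/32000 − 29/400·(0.961400+0.930700))/(1+29/400) = 4527/5000 ≈ 0.905400
step 4 [4y] zero: DF = P = 4461/5000 ≈ 0.892200
step 5 [5y] zero: DF = P = 2153/2500 ≈ 0.861200
step 6 [6y] swap r/1=504/17999: DF=(1 − 504/17999·(0.961400+0.930700+0.905400+0.892200+0.861200))/(1+504/17999) = 1061/1250 ≈ 0.848800
step 7 [7y] swap r/1=1824/62173: DF=(1 − 1824/62173·(0.961400+0.930700+0.905400+0.892200+0.861200+0.848800))/(1+1824/62173) = 511/625 ≈ 0.817600
step 8 [8y] swap r/1=2278/69895: DF=(1 − 2278/69895·(0.961400+0.930700+0.905400+0.892200+0.861200+0.848800+0.817600))/(1+2278/69895) = 3861/5000 ≈ 0.772200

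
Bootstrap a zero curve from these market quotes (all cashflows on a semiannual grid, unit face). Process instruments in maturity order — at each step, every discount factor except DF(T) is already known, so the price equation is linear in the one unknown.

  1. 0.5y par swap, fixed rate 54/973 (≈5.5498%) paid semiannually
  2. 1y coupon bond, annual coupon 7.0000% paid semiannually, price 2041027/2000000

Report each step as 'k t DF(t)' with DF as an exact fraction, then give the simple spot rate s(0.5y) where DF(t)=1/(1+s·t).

step 1 [0.5y] swap r/2=27/973: DF=(1 − 27/973·(0))/(1+27/973) = 973/1000 ≈ 0.973000
step 2 [1y] bond c/2=7/200: DF=(2041027/2000000 − 7/200·(0.973000))/(1+7/200) = 9531/10000 ≈ 0.953100

1 1/2 973/1000
2 1 9531/10000
s(0.5y) = (1/(973/1000) − 1)/(1/2) = 54/973 ≈ 5.5498%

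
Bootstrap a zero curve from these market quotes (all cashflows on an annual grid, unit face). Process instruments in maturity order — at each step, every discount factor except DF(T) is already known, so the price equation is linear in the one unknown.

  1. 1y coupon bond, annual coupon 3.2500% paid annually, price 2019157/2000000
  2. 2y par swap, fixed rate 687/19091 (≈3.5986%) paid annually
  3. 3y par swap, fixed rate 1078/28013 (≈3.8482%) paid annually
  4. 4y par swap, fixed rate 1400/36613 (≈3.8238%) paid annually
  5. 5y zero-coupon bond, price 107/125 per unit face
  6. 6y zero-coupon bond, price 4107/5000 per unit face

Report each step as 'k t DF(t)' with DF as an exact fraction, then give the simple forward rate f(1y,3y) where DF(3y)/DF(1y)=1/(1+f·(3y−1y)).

step 1 [1y] bond c/1=13/400: DF=(2019157/2000000 − 13/400·(0))/(1+13/400) = 4889/5000 ≈ 0.977800
step 2 [2y] swap r/1=687/19091: DF=(1 − 687/19091·(0.977800))/(1+687/19091) = 9313/10000 ≈ 0.931300
step 3 [3y] swap r/1=1078/28013: DF=(1 − 1078/28013·(0.977800+0.931300))/(1+1078/28013) = 4461/5000 ≈ 0.892200
step 4 [4y] swap r/1=1400/36613: DF=(1 − 1400/36613·(0.977800+0.931300+0.892200))/(1+1400/36613) = 43/50 ≈ 0.860000
step 5 [5y] zero: DF = P = 107/125 ≈ 0.856000
step 6 [6y] zero: DF = P = 4107/5000 ≈ 0.821400

1 1 4889/5000
2 2 9313/10000
3 3 4461/5000
4 4 43/50
5 5 107/125
6 6 4107/5000
f(1y,3y) = ((4889/5000)/(4461/5000) − 1)/(2) = 214/4461 ≈ 4.7971%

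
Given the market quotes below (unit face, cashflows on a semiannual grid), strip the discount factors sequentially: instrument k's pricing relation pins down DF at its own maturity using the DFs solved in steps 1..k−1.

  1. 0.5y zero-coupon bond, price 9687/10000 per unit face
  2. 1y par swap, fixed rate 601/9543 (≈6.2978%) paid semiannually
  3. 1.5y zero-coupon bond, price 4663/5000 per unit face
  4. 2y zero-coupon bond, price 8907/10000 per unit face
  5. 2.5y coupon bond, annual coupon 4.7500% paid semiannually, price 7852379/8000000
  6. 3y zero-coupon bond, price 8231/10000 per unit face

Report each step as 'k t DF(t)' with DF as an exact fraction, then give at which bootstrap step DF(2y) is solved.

step 1 [0.5y] zero: DF = P = 9687/10000 ≈ 0.968700
step 2 [1y] swap r/2=601/19086: DF=(1 − 601/19086·(0.968700))/(1+601/19086) = 9399/10000 ≈ 0.939900
step 3 [1.5y] zero: DF = P = 4663/5000 ≈ 0.932600
step 4 [2y] zero: DF = P = 8907/10000 ≈ 0.890700
step 5 [2.5y] bond c/2=19/800: DF=(7852379/8000000 − 19/800·(0.968700+0.939900+0.932600+0.890700))/(1+19/800) = 4361/5000 ≈ 0.872200
step 6 [3y] zero: DF = P = 8231/10000 ≈ 0.823100

1 1/2 9687/10000
2 1 9399/10000
3 3/2 4663/5000
4 2 8907/10000
5 5/2 4361/5000
6 3 8231/10000
DF(2y) is solved at step 4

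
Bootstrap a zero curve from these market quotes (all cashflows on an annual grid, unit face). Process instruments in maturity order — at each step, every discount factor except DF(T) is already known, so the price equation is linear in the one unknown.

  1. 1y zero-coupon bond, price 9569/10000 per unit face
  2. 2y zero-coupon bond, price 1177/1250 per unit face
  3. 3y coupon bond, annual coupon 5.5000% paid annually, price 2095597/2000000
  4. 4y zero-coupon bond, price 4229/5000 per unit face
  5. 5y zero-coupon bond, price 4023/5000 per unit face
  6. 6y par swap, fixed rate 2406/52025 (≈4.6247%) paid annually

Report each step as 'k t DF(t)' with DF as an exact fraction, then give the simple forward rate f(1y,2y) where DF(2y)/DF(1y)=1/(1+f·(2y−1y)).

step 1 [1y] zero: DF = P = 9569/10000 ≈ 0.956900
step 2 [2y] zero: DF = P = 1177/1250 ≈ 0.941600
step 3 [3y] bond c/1=11/200: DF=(2095597/2000000 − 11/200·(0.956900+0.941600))/(1+11/200) = 4471/5000 ≈ 0.894200
step 4 [4y] zero: DF = P = 4229/5000 ≈ 0.845800
step 5 [5y] zero: DF = P = 4023/5000 ≈ 0.804600
step 6 [6y] swap r/1=2406/52025: DF=(1 − 2406/52025·(0.956900+0.941600+0.894200+0.845800+0.804600))/(1+2406/52025) = 3797/5000 ≈ 0.759400

1 1 9569/10000
2 2 1177/1250
3 3 4471/5000
4 4 4229/5000
5 5 4023/5000
6 6 3797/5000
f(1y,2y) = ((9569/10000)/(1177/1250) − 1)/(1) = 153/9416 ≈ 1.6249%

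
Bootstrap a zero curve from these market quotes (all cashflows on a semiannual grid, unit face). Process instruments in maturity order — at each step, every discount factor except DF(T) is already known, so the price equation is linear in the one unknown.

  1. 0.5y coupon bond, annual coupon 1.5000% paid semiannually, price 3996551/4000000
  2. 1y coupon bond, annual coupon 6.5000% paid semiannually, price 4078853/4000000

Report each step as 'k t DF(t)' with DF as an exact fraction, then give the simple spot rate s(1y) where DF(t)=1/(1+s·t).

1 1/2 9917/10000
2 1 2391/2500
s(1y) = (1/(2391/2500) − 1)/(1) = 109/2391 ≈ 4.5588%

step 1 [0.5y] bond c/2=3/400: DF=(3996551/4000000 − 3/400·(0))/(1+3/400) = 9917/10000 ≈ 0.991700
step 2 [1y] bond c/2=13/400: DF=(4078853/4000000 − 13/400·(0.991700))/(1+13/400) = 2391/2500 ≈ 0.956400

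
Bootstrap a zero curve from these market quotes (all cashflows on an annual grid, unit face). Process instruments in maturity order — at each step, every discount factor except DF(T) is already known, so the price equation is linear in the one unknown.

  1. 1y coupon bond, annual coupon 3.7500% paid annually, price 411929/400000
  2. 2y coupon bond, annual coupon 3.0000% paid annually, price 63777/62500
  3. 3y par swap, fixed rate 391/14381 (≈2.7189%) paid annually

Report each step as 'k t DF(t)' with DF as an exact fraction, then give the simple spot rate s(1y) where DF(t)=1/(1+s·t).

1 1 4963/5000
2 2 4809/5000
3 3 4609/5000
s(1y) = (1/(4963/5000) − 1)/(1) = 37/4963 ≈ 0.7455%

step 1 [1y] bond c/1=3/80: DF=(411929/400000 − 3/80·(0))/(1+3/80) = 4963/5000 ≈ 0.992600
step 2 [2y] bond c/1=3/100: DF=(63777/62500 − 3/100·(0.992600))/(1+3/100) = 4809/5000 ≈ 0.961800
step 3 [3y] swap r/1=391/14381: DF=(1 − 391/14381·(0.992600+0.961800))/(1+391/14381) = 4609/5000 ≈ 0.921800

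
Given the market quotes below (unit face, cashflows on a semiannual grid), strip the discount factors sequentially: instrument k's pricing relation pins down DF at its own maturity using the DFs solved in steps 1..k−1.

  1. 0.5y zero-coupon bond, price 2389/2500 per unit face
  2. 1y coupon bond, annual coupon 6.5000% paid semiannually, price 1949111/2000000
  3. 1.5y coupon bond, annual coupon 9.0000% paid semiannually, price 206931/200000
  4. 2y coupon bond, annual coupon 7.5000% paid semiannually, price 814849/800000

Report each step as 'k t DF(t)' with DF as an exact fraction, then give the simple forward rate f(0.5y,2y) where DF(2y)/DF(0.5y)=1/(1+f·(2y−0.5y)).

step 1 [0.5y] zero: DF = P = 2389/2500 ≈ 0.955600
step 2 [1y] bond c/2=13/400: DF=(1949111/2000000 − 13/400·(0.955600))/(1+13/400) = 4569/5000 ≈ 0.913800
step 3 [1.5y] bond c/2=9/200: DF=(206931/200000 − 9/200·(0.955600+0.913800))/(1+9/200) = 1137/1250 ≈ 0.909600
step 4 [2y] bond c/2=3/80: DF=(814849/800000 − 3/80·(0.955600+0.913800+0.909600))/(1+3/80) = 8813/10000 ≈ 0.881300

1 1/2 2389/2500
2 1 4569/5000
3 3/2 1137/1250
4 2 8813/10000
f(0.5y,2y) = ((2389/2500)/(8813/10000) − 1)/(3/2) = 1486/26439 ≈ 5.6205%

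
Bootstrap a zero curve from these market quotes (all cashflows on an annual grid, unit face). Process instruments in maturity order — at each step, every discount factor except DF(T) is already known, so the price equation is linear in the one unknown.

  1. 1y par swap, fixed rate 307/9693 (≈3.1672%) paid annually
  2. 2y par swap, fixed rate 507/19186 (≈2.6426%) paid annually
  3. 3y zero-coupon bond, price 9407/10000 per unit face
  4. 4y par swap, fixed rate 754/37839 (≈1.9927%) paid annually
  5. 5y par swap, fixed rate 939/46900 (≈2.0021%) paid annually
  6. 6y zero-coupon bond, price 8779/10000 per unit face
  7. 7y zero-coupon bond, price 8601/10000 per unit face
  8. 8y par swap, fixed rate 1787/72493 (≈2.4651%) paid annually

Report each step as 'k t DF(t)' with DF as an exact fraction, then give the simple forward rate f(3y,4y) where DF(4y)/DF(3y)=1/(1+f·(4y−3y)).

1 1 9693/10000
2 2 9493/10000
3 3 9407/10000
4 4 4623/5000
5 5 9061/10000
6 6 8779/10000
7 7 8601/10000
8 8 8213/10000
f(3y,4y) = ((9407/10000)/(4623/5000) − 1)/(1) = 7/402 ≈ 1.7413%

step 1 [1y] swap r/1=307/9693: DF=(1 − 307/9693·(0))/(1+307/9693) = 9693/10000 ≈ 0.969300
step 2 [2y] swap r/1=507/19186: DF=(1 − 507/19186·(0.969300))/(1+507/19186) = 9493/10000 ≈ 0.949300
step 3 [3y] zero: DF = P = 9407/10000 ≈ 0.940700
step 4 [4y] swap r/1=754/37839: DF=(1 − 754/37839·(0.969300+0.949300+0.940700))/(1+754/37839) = 4623/5000 ≈ 0.924600
step 5 [5y] swap r/1=939/46900: DF=(1 − 939/46900·(0.969300+0.949300+0.940700+0.924600))/(1+939/46900) = 9061/10000 ≈ 0.906100
step 6 [6y] zero: DF = P = 8779/10000 ≈ 0.877900
step 7 [7y] zero: DF = P = 8601/10000 ≈ 0.860100
step 8 [8y] swap r/1=1787/72493: DF=(1 − 1787/72493·(0.969300+0.949300+0.940700+0.924600+0.906100+0.877900+0.860100))/(1+1787/72493) = 8213/10000 ≈ 0.821300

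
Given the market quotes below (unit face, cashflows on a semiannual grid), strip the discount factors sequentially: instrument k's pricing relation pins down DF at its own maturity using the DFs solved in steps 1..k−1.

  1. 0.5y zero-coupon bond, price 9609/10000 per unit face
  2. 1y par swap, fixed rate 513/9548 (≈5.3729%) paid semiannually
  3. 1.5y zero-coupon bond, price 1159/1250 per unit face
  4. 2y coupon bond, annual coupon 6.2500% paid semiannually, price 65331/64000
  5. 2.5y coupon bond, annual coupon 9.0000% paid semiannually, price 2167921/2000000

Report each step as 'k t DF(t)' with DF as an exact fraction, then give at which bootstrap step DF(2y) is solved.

1 1/2 9609/10000
2 1 9487/10000
3 3/2 1159/1250
4 2 9039/10000
5 5/2 4381/5000
DF(2y) is solved at step 4

step 1 [0.5y] zero: DF = P = 9609/10000 ≈ 0.960900
step 2 [1y] swap r/2=513/19096: DF=(1 − 513/19096·(0.960900))/(1+513/19096) = 9487/10000 ≈ 0.948700
step 3 [1.5y] zero: DF = P = 1159/1250 ≈ 0.927200
step 4 [2y] bond c/2=1/32: DF=(65331/64000 − 1/32·(0.960900+0.948700+0.927200))/(1+1/32) = 9039/10000 ≈ 0.903900
step 5 [2.5y] bond c/2=9/200: DF=(2167921/2000000 − 9/200·(0.960900+0.948700+0.927200+0.903900))/(1+9/200) = 4381/5000 ≈ 0.876200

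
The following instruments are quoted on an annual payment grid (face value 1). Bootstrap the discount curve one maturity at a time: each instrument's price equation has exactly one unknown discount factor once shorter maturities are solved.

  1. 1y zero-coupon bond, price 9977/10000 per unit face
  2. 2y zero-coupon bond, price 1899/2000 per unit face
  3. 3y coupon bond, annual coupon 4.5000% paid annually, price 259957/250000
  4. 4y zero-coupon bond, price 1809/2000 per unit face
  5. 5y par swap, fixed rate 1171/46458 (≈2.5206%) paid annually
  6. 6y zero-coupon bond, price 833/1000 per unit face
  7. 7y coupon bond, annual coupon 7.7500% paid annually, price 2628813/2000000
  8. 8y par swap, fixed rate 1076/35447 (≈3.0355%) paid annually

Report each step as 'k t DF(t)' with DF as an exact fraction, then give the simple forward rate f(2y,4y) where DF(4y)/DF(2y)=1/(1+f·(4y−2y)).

1 1 9977/10000
2 2 1899/2000
3 3 1139/1250
4 4 1809/2000
5 5 8829/10000
6 6 833/1000
7 7 4129/5000
8 8 981/1250
f(2y,4y) = ((1899/2000)/(1809/2000) − 1)/(2) = 5/201 ≈ 2.4876%

step 1 [1y] zero: DF = P = 9977/10000 ≈ 0.997700
step 2 [2y] zero: DF = P = 1899/2000 ≈ 0.949500
step 3 [3y] bond c/1=9/200: DF=(259957/250000 − 9/200·(0.997700+0.949500))/(1+9/200) = 1139/1250 ≈ 0.911200
step 4 [4y] zero: DF = P = 1809/2000 ≈ 0.904500
step 5 [5y] swap r/1=1171/46458: DF=(1 − 1171/46458·(0.997700+0.949500+0.911200+0.904500))/(1+1171/46458) = 8829/10000 ≈ 0.882900
step 6 [6y] zero: DF = P = 833/1000 ≈ 0.833000
step 7 [7y] bond c/1=31/400: DF=(2628813/2000000 − 31/400·(0.997700+0.949500+0.911200+0.904500+0.882900+0.833000))/(1+31/400) = 4129/5000 ≈ 0.825800
step 8 [8y] swap r/1=1076/35447: DF=(1 − 1076/35447·(0.997700+0.949500+0.911200+0.904500+0.882900+0.833000+0.825800))/(1+1076/35447) = 981/1250 ≈ 0.784800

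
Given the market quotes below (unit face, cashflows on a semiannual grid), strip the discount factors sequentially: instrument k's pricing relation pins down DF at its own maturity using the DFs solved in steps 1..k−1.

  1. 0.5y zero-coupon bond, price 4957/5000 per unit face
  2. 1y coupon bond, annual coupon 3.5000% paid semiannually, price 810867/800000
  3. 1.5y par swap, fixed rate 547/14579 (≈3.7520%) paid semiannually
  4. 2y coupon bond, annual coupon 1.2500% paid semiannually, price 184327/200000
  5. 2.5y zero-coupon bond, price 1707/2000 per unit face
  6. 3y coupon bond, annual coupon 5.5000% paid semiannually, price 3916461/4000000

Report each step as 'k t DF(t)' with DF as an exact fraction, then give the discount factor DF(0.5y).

step 1 [0.5y] zero: DF = P = 4957/5000 ≈ 0.991400
step 2 [1y] bond c/2=7/400: DF=(810867/800000 − 7/400·(0.991400))/(1+7/400) = 9791/10000 ≈ 0.979100
step 3 [1.5y] swap r/2=547/29158: DF=(1 − 547/29158·(0.991400+0.979100))/(1+547/29158) = 9453/10000 ≈ 0.945300
step 4 [2y] bond c/2=1/160: DF=(184327/200000 − 1/160·(0.991400+0.979100+0.945300))/(1+1/160) = 4489/5000 ≈ 0.897800
step 5 [2.5y] zero: DF = P = 1707/2000 ≈ 0.853500
step 6 [3y] bond c/2=11/400: DF=(3916461/4000000 − 11/400·(0.991400+0.979100+0.945300+0.897800+0.853500))/(1+11/400) = 207/250 ≈ 0.828000

1 1/2 4957/5000
2 1 9791/10000
3 3/2 9453/10000
4 2 4489/5000
5 5/2 1707/2000
6 3 207/250
DF(0.5y) = 4957/5000 ≈ 0.991400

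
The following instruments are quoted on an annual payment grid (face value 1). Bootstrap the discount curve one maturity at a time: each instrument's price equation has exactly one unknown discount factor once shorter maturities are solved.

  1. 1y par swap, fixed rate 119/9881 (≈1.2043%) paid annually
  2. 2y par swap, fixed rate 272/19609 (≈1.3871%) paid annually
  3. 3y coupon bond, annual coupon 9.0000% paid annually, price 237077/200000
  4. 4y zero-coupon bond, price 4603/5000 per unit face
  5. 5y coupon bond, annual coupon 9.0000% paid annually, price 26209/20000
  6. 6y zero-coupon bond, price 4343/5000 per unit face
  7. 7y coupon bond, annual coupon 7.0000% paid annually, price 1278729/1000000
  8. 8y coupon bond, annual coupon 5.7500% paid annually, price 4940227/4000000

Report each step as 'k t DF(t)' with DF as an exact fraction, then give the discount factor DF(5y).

1 1 9881/10000
2 2 608/625
3 3 1157/1250
4 4 4603/5000
5 5 8879/10000
6 6 4343/5000
7 7 8311/10000
8 8 4101/5000
DF(5y) = 8879/10000 ≈ 0.887900

step 1 [1y] swap r/1=119/9881: DF=(1 − 119/9881·(0))/(1+119/9881) = 9881/10000 ≈ 0.988100
step 2 [2y] swap r/1=272/19609: DF=(1 − 272/19609·(0.988100))/(1+272/19609) = 608/625 ≈ 0.972800
step 3 [3y] bond c/1=9/100: DF=(237077/200000 − 9/100·(0.988100+0.972800))/(1+9/100) = 1157/1250 ≈ 0.925600
step 4 [4y] zero: DF = P = 4603/5000 ≈ 0.920600
step 5 [5y] bond c/1=9/100: DF=(26209/20000 − 9/100·(0.988100+0.972800+0.925600+0.920600))/(1+9/100) = 8879/10000 ≈ 0.887900
step 6 [6y] zero: DF = P = 4343/5000 ≈ 0.868600
step 7 [7y] bond c/1=7/100: DF=(1278729/1000000 − 7/100·(0.988100+0.972800+0.925600+0.920600+0.887900+0.868600))/(1+7/100) = 8311/10000 ≈ 0.831100
step 8 [8y] bond c/1=23/400: DF=(4940227/4000000 − 23/400·(0.988100+0.972800+0.925600+0.920600+0.887900+0.868600+0.831100))/(1+23/400) = 4101/5000 ≈ 0.820200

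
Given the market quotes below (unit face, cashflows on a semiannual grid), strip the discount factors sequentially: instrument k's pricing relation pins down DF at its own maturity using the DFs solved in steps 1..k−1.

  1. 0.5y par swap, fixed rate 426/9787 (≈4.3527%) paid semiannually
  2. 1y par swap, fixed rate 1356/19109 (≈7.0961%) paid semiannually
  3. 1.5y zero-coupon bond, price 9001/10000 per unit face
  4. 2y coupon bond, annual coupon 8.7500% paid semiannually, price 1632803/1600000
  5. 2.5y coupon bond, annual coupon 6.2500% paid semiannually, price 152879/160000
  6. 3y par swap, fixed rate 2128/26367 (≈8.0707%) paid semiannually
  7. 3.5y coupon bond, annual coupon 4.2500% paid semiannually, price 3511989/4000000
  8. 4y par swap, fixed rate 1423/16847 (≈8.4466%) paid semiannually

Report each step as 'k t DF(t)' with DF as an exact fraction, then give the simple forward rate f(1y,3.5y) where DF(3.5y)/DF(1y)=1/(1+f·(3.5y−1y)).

step 1 [0.5y] swap r/2=213/9787: DF=(1 − 213/9787·(0))/(1+213/9787) = 9787/10000 ≈ 0.978700
step 2 [1y] swap r/2=678/19109: DF=(1 − 678/19109·(0.978700))/(1+678/19109) = 4661/5000 ≈ 0.932200
step 3 [1.5y] zero: DF = P = 9001/10000 ≈ 0.900100
step 4 [2y] bond c/2=7/160: DF=(1632803/1600000 − 7/160·(0.978700+0.932200+0.900100))/(1+7/160) = 8599/10000 ≈ 0.859900
step 5 [2.5y] bond c/2=1/32: DF=(152879/160000 − 1/32·(0.978700+0.932200+0.900100+0.859900))/(1+1/32) = 8153/10000 ≈ 0.815300
step 6 [3y] swap r/2=1064/26367: DF=(1 − 1064/26367·(0.978700+0.932200+0.900100+0.859900+0.815300))/(1+1064/26367) = 492/625 ≈ 0.787200
step 7 [3.5y] bond c/2=17/800: DF=(3511989/4000000 − 17/800·(0.978700+0.932200+0.900100+0.859900+0.815300+0.787200))/(1+17/800) = 3/4 ≈ 0.750000
step 8 [4y] swap r/2=1423/33694: DF=(1 − 1423/33694·(0.978700+0.932200+0.900100+0.859900+0.815300+0.787200+0.750000))/(1+1423/33694) = 3577/5000 ≈ 0.715400

1 1/2 9787/10000
2 1 4661/5000
3 3/2 9001/10000
4 2 8599/10000
5 5/2 8153/10000
6 3 492/625
7 7/2 3/4
8 4 3577/5000
f(1y,3.5y) = ((4661/5000)/(3/4) − 1)/(5/2) = 911/9375 ≈ 9.7173%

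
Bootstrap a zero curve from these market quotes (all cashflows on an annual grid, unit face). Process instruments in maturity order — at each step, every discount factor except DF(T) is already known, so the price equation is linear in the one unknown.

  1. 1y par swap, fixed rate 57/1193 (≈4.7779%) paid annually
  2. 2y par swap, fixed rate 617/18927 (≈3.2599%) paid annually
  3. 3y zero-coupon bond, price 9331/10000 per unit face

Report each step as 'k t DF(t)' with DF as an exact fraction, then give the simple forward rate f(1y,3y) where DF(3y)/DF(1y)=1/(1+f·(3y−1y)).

1 1 1193/1250
2 2 9383/10000
3 3 9331/10000
f(1y,3y) = ((1193/1250)/(9331/10000) − 1)/(2) = 213/18662 ≈ 1.1414%

step 1 [1y] swap r/1=57/1193: DF=(1 − 57/1193·(0))/(1+57/1193) = 1193/1250 ≈ 0.954400
step 2 [2y] swap r/1=617/18927: DF=(1 − 617/18927·(0.954400))/(1+617/18927) = 9383/10000 ≈ 0.938300
step 3 [3y] zero: DF = P = 9331/10000 ≈ 0.933100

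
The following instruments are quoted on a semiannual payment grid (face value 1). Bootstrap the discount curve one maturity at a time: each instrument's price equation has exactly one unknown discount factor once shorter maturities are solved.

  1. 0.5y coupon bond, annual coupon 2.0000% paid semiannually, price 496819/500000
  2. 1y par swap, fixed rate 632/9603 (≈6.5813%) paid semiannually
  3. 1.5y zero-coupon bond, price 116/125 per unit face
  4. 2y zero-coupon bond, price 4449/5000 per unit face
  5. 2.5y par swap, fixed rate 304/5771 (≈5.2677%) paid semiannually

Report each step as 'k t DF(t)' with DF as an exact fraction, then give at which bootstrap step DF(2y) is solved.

step 1 [0.5y] bond c/2=1/100: DF=(496819/500000 − 1/100·(0))/(1+1/100) = 4919/5000 ≈ 0.983800
step 2 [1y] swap r/2=316/9603: DF=(1 − 316/9603·(0.983800))/(1+316/9603) = 1171/1250 ≈ 0.936800
step 3 [1.5y] zero: DF = P = 116/125 ≈ 0.928000
step 4 [2y] zero: DF = P = 4449/5000 ≈ 0.889800
step 5 [2.5y] swap r/2=152/5771: DF=(1 − 152/5771·(0.983800+0.936800+0.928000+0.889800))/(1+152/5771) = 549/625 ≈ 0.878400

1 1/2 4919/5000
2 1 1171/1250
3 3/2 116/125
4 2 4449/5000
5 5/2 549/625
DF(2y) is solved at step 4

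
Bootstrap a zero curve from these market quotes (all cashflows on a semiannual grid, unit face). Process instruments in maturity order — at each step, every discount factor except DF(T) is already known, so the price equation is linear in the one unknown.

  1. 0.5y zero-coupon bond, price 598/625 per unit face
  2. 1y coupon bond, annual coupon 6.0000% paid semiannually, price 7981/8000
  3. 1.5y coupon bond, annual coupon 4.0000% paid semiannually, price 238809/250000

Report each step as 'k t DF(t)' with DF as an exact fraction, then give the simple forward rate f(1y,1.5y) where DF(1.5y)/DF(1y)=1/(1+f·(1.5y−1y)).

1 1/2 598/625
2 1 9407/10000
3 3/2 8993/10000
f(1y,1.5y) = ((9407/10000)/(8993/10000) − 1)/(1/2) = 36/391 ≈ 9.2072%

step 1 [0.5y] zero: DF = P = 598/625 ≈ 0.956800
step 2 [1y] bond c/2=3/100: DF=(7981/8000 − 3/100·(0.956800))/(1+3/100) = 9407/10000 ≈ 0.940700
step 3 [1.5y] bond c/2=1/50: DF=(238809/250000 − 1/50·(0.956800+0.940700))/(1+1/50) = 8993/10000 ≈ 0.899300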